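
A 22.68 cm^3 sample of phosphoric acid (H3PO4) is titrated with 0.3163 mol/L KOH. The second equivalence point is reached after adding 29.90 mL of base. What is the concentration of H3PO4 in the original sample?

n(KOH) = 0.3163 x 0.02990 = 0.009457 mol.
At the second equivalence point, 2 mol OH^- react per mol H3PO4, so n(H3PO4) = 0.009457 / 2 = 0.004729 mol.
[H3PO4] = 0.004729 / 0.02268 L = 0.208 M.

0.208 M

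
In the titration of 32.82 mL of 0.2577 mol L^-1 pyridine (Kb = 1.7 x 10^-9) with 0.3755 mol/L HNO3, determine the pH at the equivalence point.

n(C5H5N) = 0.2577 x 0.03282 = 0.008458 mol; V(HNO3) at equivalence = 0.008458/0.3755 = 0.02252 L.
At equivalence the base is fully converted to C5H5NH+; total volume = 0.05534 L, so [C5H5NH+] = 0.008458/0.05534 = 0.1528 M.
Ka(C5H5NH+) = Kw/Kb = 1.0e-14 / 1.7 x 10^-9 = 5.88e-6.
[H^+] = sqrt(Ka x [C5H5NH+]) = sqrt(5.88e-6 x 0.1528) = 0.000948 M.
pH = -log(0.000948) = 3.02.

3.02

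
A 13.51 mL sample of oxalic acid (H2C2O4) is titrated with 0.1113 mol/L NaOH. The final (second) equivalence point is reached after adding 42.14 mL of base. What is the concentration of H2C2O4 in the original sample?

0.174 M

n(NaOH) = 0.1113 x 0.04214 = 0.004690 mol.
At the final (second) equivalence point, 2 mol OH^- react per mol H2C2O4, so n(H2C2O4) = 0.004690 / 2 = 0.002345 mol.
[H2C2O4] = 0.002345 / 0.01351 L = 0.174 M.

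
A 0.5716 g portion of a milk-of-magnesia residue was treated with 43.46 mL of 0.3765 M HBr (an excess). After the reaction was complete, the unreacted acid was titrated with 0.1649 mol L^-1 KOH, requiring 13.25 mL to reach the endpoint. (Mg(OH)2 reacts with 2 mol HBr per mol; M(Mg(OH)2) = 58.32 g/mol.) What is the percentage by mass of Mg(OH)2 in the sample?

Total n(HBr) added = 0.3765 x 0.04346 = 0.01636 mol.
n(KOH) used = 0.1649 x 0.01325 = 0.002185 mol, which equals the excess n(HBr).
So n(HBr) consumed by the sample = 0.01636 - 0.002185 = 0.01418 mol.
n(Mg(OH)2) = 0.01418 / 2 = 0.007089 mol.
mass Mg(OH)2 = 0.007089 x 58.32 = 0.4134 g, so %Mg(OH)2 = 0.4134/0.5716 x 100 = 72.3%.

72.3%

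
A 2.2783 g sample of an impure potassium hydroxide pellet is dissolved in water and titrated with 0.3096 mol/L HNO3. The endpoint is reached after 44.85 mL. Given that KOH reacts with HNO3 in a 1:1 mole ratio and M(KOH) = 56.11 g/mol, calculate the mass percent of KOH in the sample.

n(HNO3) = 0.3096 x 0.04485 = 0.01389 mol.
n(KOH) = 0.01389 / 1 = 0.01389 mol.
mass of KOH = 0.01389 x 56.11 = 0.7791 g.
% purity = 0.7791 / 2.2783 x 100 = 34.2%.

34.2%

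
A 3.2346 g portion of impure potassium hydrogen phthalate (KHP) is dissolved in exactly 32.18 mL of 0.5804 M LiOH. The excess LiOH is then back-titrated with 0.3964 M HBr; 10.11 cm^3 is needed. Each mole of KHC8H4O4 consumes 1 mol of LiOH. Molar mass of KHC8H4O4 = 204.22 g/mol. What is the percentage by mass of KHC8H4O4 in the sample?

92.6%

Total n(LiOH) added = 0.5804 x 0.03218 = 0.01868 mol.
n(HBr) used = 0.3964 x 0.01011 = 0.004008 mol, which equals the excess n(LiOH).
So n(LiOH) consumed by the sample = 0.01868 - 0.004008 = 0.01467 mol.
n(KHC8H4O4) = 0.01467 / 1 = 0.01467 mol.
mass KHC8H4O4 = 0.01467 x 204.22 = 2.996 g, so %KHC8H4O4 = 2.996/3.2346 x 100 = 92.6%.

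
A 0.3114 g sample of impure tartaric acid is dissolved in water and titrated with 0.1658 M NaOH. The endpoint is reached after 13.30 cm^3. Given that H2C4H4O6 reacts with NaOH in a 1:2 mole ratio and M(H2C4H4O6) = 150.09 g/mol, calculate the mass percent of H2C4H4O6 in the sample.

n(NaOH) = 0.1658 x 0.01330 = 0.002205 mol.
n(H2C4H4O6) = 0.002205 / 2 = 0.001103 mol.
mass of H2C4H4O6 = 0.001103 x 150.09 = 0.1655 g.
% purity = 0.1655 / 0.3114 x 100 = 53.1%.

53.1%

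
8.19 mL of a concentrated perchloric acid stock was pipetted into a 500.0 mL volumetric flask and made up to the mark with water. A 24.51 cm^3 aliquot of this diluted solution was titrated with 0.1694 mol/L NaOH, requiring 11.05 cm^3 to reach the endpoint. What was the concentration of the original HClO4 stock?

4.66 M

n(NaOH) = 0.1694 x 0.01105 = 0.001872 mol.
n(HClO4) in the aliquot = 0.001872 mol.
[diluted HClO4] = 0.001872 / 0.02451 = 0.07637 M.
Dilution factor = 500.0/8.190 = 61.05, so [stock] = 0.07637 x 61.05 = 4.66 M.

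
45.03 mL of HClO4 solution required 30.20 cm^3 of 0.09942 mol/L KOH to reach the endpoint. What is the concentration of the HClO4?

n(KOH) delivered = 0.09942 x 0.03020 = 0.003002 mol.
For a 1:1 reaction, n(HClO4) = 0.003002 mol.
[HClO4] = 0.003002 mol / 0.04503 L = 0.0667 M.

0.0667 M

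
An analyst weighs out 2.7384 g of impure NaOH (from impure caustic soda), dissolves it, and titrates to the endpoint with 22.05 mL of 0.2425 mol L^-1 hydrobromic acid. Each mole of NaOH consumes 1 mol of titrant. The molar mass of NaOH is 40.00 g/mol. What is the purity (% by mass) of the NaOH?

7.81%

n(HBr) = 0.2425 x 0.02205 = 0.005347 mol.
n(NaOH) = 0.005347 / 1 = 0.005347 mol.
mass of NaOH = 0.005347 x 40.00 = 0.2139 g.
% purity = 0.2139 / 2.7384 x 100 = 7.81%.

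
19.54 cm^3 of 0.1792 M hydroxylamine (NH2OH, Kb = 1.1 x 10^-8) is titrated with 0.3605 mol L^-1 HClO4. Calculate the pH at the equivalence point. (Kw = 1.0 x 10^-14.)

n(NH2OH) = 0.1792 x 0.01954 = 0.003502 mol; V(HClO4) at equivalence = 0.003502/0.3605 = 0.009713 L.
At equivalence the base is fully converted to NH3OH+; total volume = 0.02925 L, so [NH3OH+] = 0.003502/0.02925 = 0.1197 M.
Ka(NH3OH+) = Kw/Kb = 1.0e-14 / 1.1 x 10^-8 = 9.09e-7.
[H^+] = sqrt(Ka x [NH3OH+]) = sqrt(9.09e-7 x 0.1197) = 0.000330 M.
pH = -log(0.000330) = 3.48.

3.48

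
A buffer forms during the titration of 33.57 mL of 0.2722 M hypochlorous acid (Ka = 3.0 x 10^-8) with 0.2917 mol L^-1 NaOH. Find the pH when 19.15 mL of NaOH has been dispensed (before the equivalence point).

Initial n(HClO) = 0.2722 x 0.03357 = 0.009138 mol.
n(NaOH) added = 0.2917 x 0.01915 = 0.005586 mol, converting that many moles of HClO to ClO-.
Remaining n(HClO) = 0.003552 mol; n(ClO-) = 0.005586 mol.
By Henderson-Hasselbalch, pH = pKa + log([A^-]/[HA]) = 7.52 + log(0.005586/0.003552) = 7.52 + (+0.20) = 7.72.

7.72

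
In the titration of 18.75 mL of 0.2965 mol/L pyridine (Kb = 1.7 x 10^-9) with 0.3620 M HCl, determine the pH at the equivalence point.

n(C5H5N) = 0.2965 x 0.01875 = 0.005559 mol; V(HCl) at equivalence = 0.005559/0.3620 = 0.01536 L.
At equivalence the base is fully converted to C5H5NH+; total volume = 0.03411 L, so [C5H5NH+] = 0.005559/0.03411 = 0.1630 M.
Ka(C5H5NH+) = Kw/Kb = 1.0e-14 / 1.7 x 10^-9 = 5.88e-6.
[H^+] = sqrt(Ka x [C5H5NH+]) = sqrt(5.88e-6 x 0.1630) = 0.000979 M.
pH = -log(0.000979) = 3.01.

3.01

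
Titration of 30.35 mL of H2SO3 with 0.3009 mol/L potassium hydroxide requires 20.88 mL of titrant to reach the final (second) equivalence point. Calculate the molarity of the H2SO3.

n(KOH) = 0.3009 x 0.02088 = 0.006283 mol.
At the final (second) equivalence point, 2 mol OH^- react per mol H2SO3, so n(H2SO3) = 0.006283 / 2 = 0.003141 mol.
[H2SO3] = 0.003141 / 0.03035 L = 0.104 M.

0.104 M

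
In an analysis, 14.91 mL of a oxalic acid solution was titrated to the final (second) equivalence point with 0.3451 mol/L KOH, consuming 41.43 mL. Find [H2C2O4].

0.479 M

n(KOH) = 0.3451 x 0.04143 = 0.01430 mol.
At the final (second) equivalence point, 2 mol OH^- react per mol H2C2O4, so n(H2C2O4) = 0.01430 / 2 = 0.007149 mol.
[H2C2O4] = 0.007149 / 0.01491 L = 0.479 M.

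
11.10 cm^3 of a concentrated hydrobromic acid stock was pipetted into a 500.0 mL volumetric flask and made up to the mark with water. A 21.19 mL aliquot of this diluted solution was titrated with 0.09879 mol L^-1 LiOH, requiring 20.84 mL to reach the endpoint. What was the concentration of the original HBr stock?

n(LiOH) = 0.09879 x 0.02084 = 0.002059 mol.
n(HBr) in the aliquot = 0.002059 mol.
[diluted HBr] = 0.002059 / 0.02119 = 0.09716 M.
Dilution factor = 500.0/11.10 = 45.05, so [stock] = 0.09716 x 45.05 = 4.38 M.

4.38 M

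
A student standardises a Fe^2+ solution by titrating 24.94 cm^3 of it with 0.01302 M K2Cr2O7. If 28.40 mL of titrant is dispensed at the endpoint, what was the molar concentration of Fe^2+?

0.0890 M

n(K2Cr2O7) = 0.01302 x 0.02840 = 0.0003698 mol.
From the balanced equation, 1 mol K2Cr2O7 reacts with 6 mol Fe^2+, so n(Fe^2+) = 0.0003698 x 6/1 = 0.002219 mol.
[Fe^2+] = 0.002219 / 0.02494 L = 0.0890 M.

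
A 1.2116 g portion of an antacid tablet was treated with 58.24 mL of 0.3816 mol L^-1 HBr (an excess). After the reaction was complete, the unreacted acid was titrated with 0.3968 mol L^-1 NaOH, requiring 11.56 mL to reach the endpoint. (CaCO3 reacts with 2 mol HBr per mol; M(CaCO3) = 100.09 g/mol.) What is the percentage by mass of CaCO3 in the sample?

72.9%

Total n(HBr) added = 0.3816 x 0.05824 = 0.02222 mol.
n(NaOH) used = 0.3968 x 0.01156 = 0.004587 mol, which equals the excess n(HBr).
So n(HBr) consumed by the sample = 0.02222 - 0.004587 = 0.01764 mol.
n(CaCO3) = 0.01764 / 2 = 0.008819 mol.
mass CaCO3 = 0.008819 x 100.09 = 0.8827 g, so %CaCO3 = 0.8827/1.2116 x 100 = 72.9%.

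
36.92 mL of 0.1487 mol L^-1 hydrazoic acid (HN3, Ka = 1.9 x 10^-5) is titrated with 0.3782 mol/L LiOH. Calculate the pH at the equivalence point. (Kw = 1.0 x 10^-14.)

n(HN3) = 0.1487 x 0.03692 = 0.005490 mol; V(LiOH) at equivalence = 0.005490/0.3782 = 0.01452 L.
At equivalence all the acid is converted to N3-; total volume = 0.03692 + 0.01452 = 0.05144 L, so [N3-] = 0.005490/0.05144 = 0.1067 M.
Kb = Kw/Ka = 1.0e-14 / 1.9 x 10^-5 = 5.26e-10.
[OH^-] = sqrt(Kb x [N3-]) = sqrt(5.26e-10 x 0.1067) = 7.50e-6 M.
pOH = 5.13, so pH = 14.00 - 5.13 = 8.87.

8.87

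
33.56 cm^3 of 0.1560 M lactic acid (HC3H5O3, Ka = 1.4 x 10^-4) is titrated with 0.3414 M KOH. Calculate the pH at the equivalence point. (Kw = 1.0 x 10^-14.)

n(HC3H5O3) = 0.1560 x 0.03356 = 0.005235 mol; V(KOH) at equivalence = 0.005235/0.3414 = 0.01533 L.
At equivalence all the acid is converted to C3H5O3-; total volume = 0.03356 + 0.01533 = 0.04889 L, so [C3H5O3-] = 0.005235/0.04889 = 0.1071 M.
Kb = Kw/Ka = 1.0e-14 / 1.4 x 10^-4 = 7.14e-11.
[OH^-] = sqrt(Kb x [C3H5O3-]) = sqrt(7.14e-11 x 0.1071) = 2.77e-6 M.
pOH = 5.56, so pH = 14.00 - 5.56 = 8.44.

8.44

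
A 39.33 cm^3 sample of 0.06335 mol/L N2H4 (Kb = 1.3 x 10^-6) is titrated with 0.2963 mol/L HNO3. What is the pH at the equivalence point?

n(N2H4) = 0.06335 x 0.03933 = 0.002492 mol; V(HNO3) at equivalence = 0.002492/0.2963 = 0.008409 L.
At equivalence the base is fully converted to N2H5+; total volume = 0.04774 L, so [N2H5+] = 0.002492/0.04774 = 0.05219 M.
Ka(N2H5+) = Kw/Kb = 1.0e-14 / 1.3 x 10^-6 = 7.69e-9.
[H^+] = sqrt(Ka x [N2H5+]) = sqrt(7.69e-9 x 0.05219) = 2.00e-5 M.
pH = -log(2.00e-5) = 4.70.

4.70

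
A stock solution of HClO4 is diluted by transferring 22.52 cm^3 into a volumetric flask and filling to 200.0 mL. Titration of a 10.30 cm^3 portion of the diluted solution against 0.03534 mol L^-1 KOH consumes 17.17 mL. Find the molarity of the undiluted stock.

0.523 M

n(KOH) = 0.03534 x 0.01717 = 0.0006068 mol.
n(HClO4) in the aliquot = 0.0006068 mol.
[diluted HClO4] = 0.0006068 / 0.01030 = 0.05891 M.
Dilution factor = 200.0/22.52 = 8.881, so [stock] = 0.05891 x 8.881 = 0.523 M.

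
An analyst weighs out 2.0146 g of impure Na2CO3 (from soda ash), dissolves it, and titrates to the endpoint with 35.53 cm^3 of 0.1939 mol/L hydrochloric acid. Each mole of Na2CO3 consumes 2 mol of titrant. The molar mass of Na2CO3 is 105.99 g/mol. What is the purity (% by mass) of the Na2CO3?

n(HCl) = 0.1939 x 0.03553 = 0.006889 mol.
n(Na2CO3) = 0.006889 / 2 = 0.003445 mol.
mass of Na2CO3 = 0.003445 x 105.99 = 0.3651 g.
% purity = 0.3651 / 2.0146 x 100 = 18.1%.

18.1%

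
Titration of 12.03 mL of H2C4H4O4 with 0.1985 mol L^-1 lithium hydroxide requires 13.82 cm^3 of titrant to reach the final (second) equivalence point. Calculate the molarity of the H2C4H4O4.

n(LiOH) = 0.1985 x 0.01382 = 0.002743 mol.
At the final (second) equivalence point, 2 mol OH^- react per mol H2C4H4O4, so n(H2C4H4O4) = 0.002743 / 2 = 0.001372 mol.
[H2C4H4O4] = 0.001372 / 0.01203 L = 0.114 M.

0.114 M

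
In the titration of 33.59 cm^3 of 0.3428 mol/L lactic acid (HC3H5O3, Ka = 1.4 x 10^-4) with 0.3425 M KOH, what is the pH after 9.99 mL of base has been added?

Initial n(HC3H5O3) = 0.3428 x 0.03359 = 0.01151 mol.
n(KOH) added = 0.3425 x 0.009990 = 0.003422 mol, converting that many moles of HC3H5O3 to C3H5O3-.
Remaining n(HC3H5O3) = 0.008093 mol; n(C3H5O3-) = 0.003422 mol.
By Henderson-Hasselbalch, pH = pKa + log([A^-]/[HA]) = 3.85 + log(0.003422/0.008093) = 3.85 + (-0.37) = 3.48.

3.48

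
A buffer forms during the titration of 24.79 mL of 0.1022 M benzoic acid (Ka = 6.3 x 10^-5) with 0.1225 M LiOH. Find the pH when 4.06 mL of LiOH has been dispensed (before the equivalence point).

3.59

Initial n(C6H5COOH) = 0.1022 x 0.02479 = 0.002534 mol.
n(LiOH) added = 0.1225 x 0.004060 = 0.0004973 mol, converting that many moles of C6H5COOH to C6H5COO-.
Remaining n(C6H5COOH) = 0.002036 mol; n(C6H5COO-) = 0.0004973 mol.
By Henderson-Hasselbalch, pH = pKa + log([A^-]/[HA]) = 4.20 + log(0.0004973/0.002036) = 4.20 + (-0.61) = 3.59.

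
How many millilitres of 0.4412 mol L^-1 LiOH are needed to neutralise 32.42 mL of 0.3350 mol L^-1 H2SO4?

n(H2SO4) = 0.3350 mol/L x 0.03242 L = 0.01086 mol.
The neutralisation is 1 H2SO4 : 2 LiOH, so n(LiOH) = 0.01086 x 2/1 = 0.02172 mol.
V(LiOH) = 0.02172 / 0.4412 = 0.04923 L = 49.2 mL.

49.2 mL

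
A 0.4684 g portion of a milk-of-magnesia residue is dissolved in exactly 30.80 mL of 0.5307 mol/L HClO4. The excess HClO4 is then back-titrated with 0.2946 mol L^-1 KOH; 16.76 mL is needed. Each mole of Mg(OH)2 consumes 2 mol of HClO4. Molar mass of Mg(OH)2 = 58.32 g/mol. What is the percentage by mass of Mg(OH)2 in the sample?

Total n(HClO4) added = 0.5307 x 0.03080 = 0.01635 mol.
n(KOH) used = 0.2946 x 0.01676 = 0.004937 mol, which equals the excess n(HClO4).
So n(HClO4) consumed by the sample = 0.01635 - 0.004937 = 0.01141 mol.
n(Mg(OH)2) = 0.01141 / 2 = 0.005704 mol.
mass Mg(OH)2 = 0.005704 x 58.32 = 0.3327 g, so %Mg(OH)2 = 0.3327/0.4684 x 100 = 71.0%.

71.0%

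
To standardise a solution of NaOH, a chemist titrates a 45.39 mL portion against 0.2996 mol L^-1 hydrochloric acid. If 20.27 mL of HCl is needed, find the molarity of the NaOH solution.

n(HCl) delivered = 0.2996 x 0.02027 = 0.006073 mol.
For a 1:1 reaction, n(NaOH) = 0.006073 mol.
[NaOH] = 0.006073 mol / 0.04539 L = 0.134 M.

0.134 M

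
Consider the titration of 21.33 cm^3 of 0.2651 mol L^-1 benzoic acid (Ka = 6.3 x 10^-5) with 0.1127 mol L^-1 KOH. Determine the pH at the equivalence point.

n(C6H5COOH) = 0.2651 x 0.02133 = 0.005655 mol; V(KOH) at equivalence = 0.005655/0.1127 = 0.05017 L.
At equivalence all the acid is converted to C6H5COO-; total volume = 0.02133 + 0.05017 = 0.07150 L, so [C6H5COO-] = 0.005655/0.07150 = 0.07908 M.
Kb = Kw/Ka = 1.0e-14 / 6.3 x 10^-5 = 1.59e-10.
[OH^-] = sqrt(Kb x [C6H5COO-]) = sqrt(1.59e-10 x 0.07908) = 3.54e-6 M.
pOH = 5.45, so pH = 14.00 - 5.45 = 8.55.

8.55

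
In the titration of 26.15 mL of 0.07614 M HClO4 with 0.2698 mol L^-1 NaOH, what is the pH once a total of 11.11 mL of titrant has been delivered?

12.43

n(acid) = 0.07614 x 0.02615 = 0.001991 mol; n(NaOH) added = 0.2698 x 0.01111 = 0.002997 mol.
Base is in excess by 0.002997 - 0.001991 = 0.001006 mol in a total volume of 0.03726 L.
[OH^-] = 0.001006/0.03726 = 0.02701 M, so pOH = 1.57 and pH = 14.00 - 1.57 = 12.43.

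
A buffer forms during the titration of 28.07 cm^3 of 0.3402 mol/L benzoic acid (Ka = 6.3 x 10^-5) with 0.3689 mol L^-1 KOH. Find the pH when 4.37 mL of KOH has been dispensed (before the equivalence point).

Initial n(C6H5COOH) = 0.3402 x 0.02807 = 0.009549 mol.
n(KOH) added = 0.3689 x 0.004370 = 0.001612 mol, converting that many moles of C6H5COOH to C6H5COO-.
Remaining n(C6H5COOH) = 0.007937 mol; n(C6H5COO-) = 0.001612 mol.
By Henderson-Hasselbalch, pH = pKa + log([A^-]/[HA]) = 4.20 + log(0.001612/0.007937) = 4.20 + (-0.69) = 3.51.

3.51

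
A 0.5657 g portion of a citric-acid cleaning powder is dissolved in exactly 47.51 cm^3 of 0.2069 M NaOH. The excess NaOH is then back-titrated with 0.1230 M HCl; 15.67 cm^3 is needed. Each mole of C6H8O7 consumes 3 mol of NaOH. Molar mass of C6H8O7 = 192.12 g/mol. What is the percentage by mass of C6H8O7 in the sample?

89.5%

Total n(NaOH) added = 0.2069 x 0.04751 = 0.009830 mol.
n(HCl) used = 0.1230 x 0.01567 = 0.001927 mol, which equals the excess n(NaOH).
So n(NaOH) consumed by the sample = 0.009830 - 0.001927 = 0.007902 mol.
n(C6H8O7) = 0.007902 / 3 = 0.002634 mol.
mass C6H8O7 = 0.002634 x 192.12 = 0.5061 g, so %C6H8O7 = 0.5061/0.5657 x 100 = 89.5%.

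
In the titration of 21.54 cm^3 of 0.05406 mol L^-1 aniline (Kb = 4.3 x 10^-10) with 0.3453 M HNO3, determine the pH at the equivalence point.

n(C6H5NH2) = 0.05406 x 0.02154 = 0.001164 mol; V(HNO3) at equivalence = 0.001164/0.3453 = 0.003372 L.
At equivalence the base is fully converted to C6H5NH3+; total volume = 0.02491 L, so [C6H5NH3+] = 0.001164/0.02491 = 0.04674 M.
Ka(C6H5NH3+) = Kw/Kb = 1.0e-14 / 4.3 x 10^-10 = 2.33e-5.
[H^+] = sqrt(Ka x [C6H5NH3+]) = sqrt(2.33e-5 x 0.04674) = 0.00104 M.
pH = -log(0.00104) = 2.98.

2.98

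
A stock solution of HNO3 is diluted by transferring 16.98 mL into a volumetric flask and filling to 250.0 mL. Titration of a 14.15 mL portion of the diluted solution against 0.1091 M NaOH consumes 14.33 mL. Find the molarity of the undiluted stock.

1.63 M

n(NaOH) = 0.1091 x 0.01433 = 0.001563 mol.
n(HNO3) in the aliquot = 0.001563 mol.
[diluted HNO3] = 0.001563 / 0.01415 = 0.1105 M.
Dilution factor = 250.0/16.98 = 14.72, so [stock] = 0.1105 x 14.72 = 1.63 M.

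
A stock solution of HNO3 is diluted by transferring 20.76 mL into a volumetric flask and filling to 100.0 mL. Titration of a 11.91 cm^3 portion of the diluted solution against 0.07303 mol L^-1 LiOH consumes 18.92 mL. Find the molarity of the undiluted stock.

n(LiOH) = 0.07303 x 0.01892 = 0.001382 mol.
n(HNO3) in the aliquot = 0.001382 mol.
[diluted HNO3] = 0.001382 / 0.01191 = 0.1160 M.
Dilution factor = 100.0/20.76 = 4.817, so [stock] = 0.1160 x 4.817 = 0.559 M.

0.559 M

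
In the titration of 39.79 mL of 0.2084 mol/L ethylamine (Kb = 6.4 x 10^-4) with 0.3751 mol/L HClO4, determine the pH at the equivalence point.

n(C2H5NH2) = 0.2084 x 0.03979 = 0.008292 mol; V(HClO4) at equivalence = 0.008292/0.3751 = 0.02211 L.
At equivalence the base is fully converted to C2H5NH3+; total volume = 0.06190 L, so [C2H5NH3+] = 0.008292/0.06190 = 0.1340 M.
Ka(C2H5NH3+) = Kw/Kb = 1.0e-14 / 6.4 x 10^-4 = 1.56e-11.
[H^+] = sqrt(Ka x [C2H5NH3+]) = sqrt(1.56e-11 x 0.1340) = 1.45e-6 M.
pH = -log(1.45e-6) = 5.84.

5.84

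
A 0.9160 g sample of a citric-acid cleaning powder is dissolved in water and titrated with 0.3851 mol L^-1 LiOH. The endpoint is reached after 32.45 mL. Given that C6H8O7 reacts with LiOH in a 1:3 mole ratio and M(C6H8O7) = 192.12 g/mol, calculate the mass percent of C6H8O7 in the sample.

n(LiOH) = 0.3851 x 0.03245 = 0.01250 mol.
n(C6H8O7) = 0.01250 / 3 = 0.004165 mol.
mass of C6H8O7 = 0.004165 x 192.12 = 0.8003 g.
% purity = 0.8003 / 0.9160 x 100 = 87.4%.

87.4%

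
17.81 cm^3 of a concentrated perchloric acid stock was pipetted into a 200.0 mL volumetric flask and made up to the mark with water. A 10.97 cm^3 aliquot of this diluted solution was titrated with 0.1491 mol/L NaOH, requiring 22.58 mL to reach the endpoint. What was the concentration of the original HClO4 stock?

n(NaOH) = 0.1491 x 0.02258 = 0.003367 mol.
n(HClO4) in the aliquot = 0.003367 mol.
[diluted HClO4] = 0.003367 / 0.01097 = 0.3069 M.
Dilution factor = 200.0/17.81 = 11.23, so [stock] = 0.3069 x 11.23 = 3.45 M.

3.45 M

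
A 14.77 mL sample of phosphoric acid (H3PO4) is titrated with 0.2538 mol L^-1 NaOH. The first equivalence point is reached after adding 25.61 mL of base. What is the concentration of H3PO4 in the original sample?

0.440 M

n(NaOH) = 0.2538 x 0.02561 = 0.006500 mol.
At the first equivalence point, 1 mol OH^- react per mol H3PO4, so n(H3PO4) = 0.006500 / 1 = 0.006500 mol.
[H3PO4] = 0.006500 / 0.01477 L = 0.440 M.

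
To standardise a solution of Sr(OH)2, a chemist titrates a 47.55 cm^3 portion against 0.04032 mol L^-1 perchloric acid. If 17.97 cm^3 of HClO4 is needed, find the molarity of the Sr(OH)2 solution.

n(HClO4) delivered = 0.04032 x 0.01797 = 0.0007246 mol.
The reaction is 1 Sr(OH)2 + 2 HClO4, so n(Sr(OH)2) = 0.0007246 x 1/2 = 0.0003623 mol.
[Sr(OH)2] = 0.0003623 mol / 0.04755 L = 0.00762 M.

0.00762 M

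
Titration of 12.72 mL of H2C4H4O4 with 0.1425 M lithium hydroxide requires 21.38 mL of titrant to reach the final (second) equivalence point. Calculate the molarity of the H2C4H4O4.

n(LiOH) = 0.1425 x 0.02138 = 0.003047 mol.
At the final (second) equivalence point, 2 mol OH^- react per mol H2C4H4O4, so n(H2C4H4O4) = 0.003047 / 2 = 0.001523 mol.
[H2C4H4O4] = 0.001523 / 0.01272 L = 0.120 M.

0.120 M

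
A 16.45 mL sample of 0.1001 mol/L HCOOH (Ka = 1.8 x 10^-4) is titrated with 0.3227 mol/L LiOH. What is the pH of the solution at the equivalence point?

n(HCOOH) = 0.1001 x 0.01645 = 0.001647 mol; V(LiOH) at equivalence = 0.001647/0.3227 = 0.005103 L.
At equivalence all the acid is converted to HCOO-; total volume = 0.01645 + 0.005103 = 0.02155 L, so [HCOO-] = 0.001647/0.02155 = 0.07640 M.
Kb = Kw/Ka = 1.0e-14 / 1.8 x 10^-4 = 5.56e-11.
[OH^-] = sqrt(Kb x [HCOO-]) = sqrt(5.56e-11 x 0.07640) = 2.06e-6 M.
pOH = 5.69, so pH = 14.00 - 5.69 = 8.31.

8.31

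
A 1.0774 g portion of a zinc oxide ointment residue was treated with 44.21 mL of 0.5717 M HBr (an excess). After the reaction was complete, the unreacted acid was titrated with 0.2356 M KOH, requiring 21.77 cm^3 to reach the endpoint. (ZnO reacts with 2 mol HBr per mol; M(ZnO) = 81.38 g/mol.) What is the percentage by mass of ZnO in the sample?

Total n(HBr) added = 0.5717 x 0.04421 = 0.02527 mol.
n(KOH) used = 0.2356 x 0.02177 = 0.005129 mol, which equals the excess n(HBr).
So n(HBr) consumed by the sample = 0.02527 - 0.005129 = 0.02015 mol.
n(ZnO) = 0.02015 / 2 = 0.01007 mol.
mass ZnO = 0.01007 x 81.38 = 0.8197 g, so %ZnO = 0.8197/1.0774 x 100 = 76.1%.

76.1%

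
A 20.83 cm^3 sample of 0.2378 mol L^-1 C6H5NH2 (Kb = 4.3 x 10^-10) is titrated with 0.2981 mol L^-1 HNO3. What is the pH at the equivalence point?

2.76

n(C6H5NH2) = 0.2378 x 0.02083 = 0.004953 mol; V(HNO3) at equivalence = 0.004953/0.2981 = 0.01662 L.
At equivalence the base is fully converted to C6H5NH3+; total volume = 0.03745 L, so [C6H5NH3+] = 0.004953/0.03745 = 0.1323 M.
Ka(C6H5NH3+) = Kw/Kb = 1.0e-14 / 4.3 x 10^-10 = 2.33e-5.
[H^+] = sqrt(Ka x [C6H5NH3+]) = sqrt(2.33e-5 x 0.1323) = 0.00175 M.
pH = -log(0.00175) = 2.76.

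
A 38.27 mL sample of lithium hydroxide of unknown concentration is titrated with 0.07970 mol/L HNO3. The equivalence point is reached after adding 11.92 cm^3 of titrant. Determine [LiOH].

n(HNO3) delivered = 0.07970 x 0.01192 = 0.0009500 mol.
For a 1:1 reaction, n(LiOH) = 0.0009500 mol.
[LiOH] = 0.0009500 mol / 0.03827 L = 0.0248 M.

0.0248 M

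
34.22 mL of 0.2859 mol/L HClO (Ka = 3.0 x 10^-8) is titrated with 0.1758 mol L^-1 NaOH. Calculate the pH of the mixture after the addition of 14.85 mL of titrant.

7.08

Initial n(HClO) = 0.2859 x 0.03422 = 0.009783 mol.
n(NaOH) added = 0.1758 x 0.01485 = 0.002611 mol, converting that many moles of HClO to ClO-.
Remaining n(HClO) = 0.007173 mol; n(ClO-) = 0.002611 mol.
By Henderson-Hasselbalch, pH = pKa + log([A^-]/[HA]) = 7.52 + log(0.002611/0.007173) = 7.52 + (-0.44) = 7.08.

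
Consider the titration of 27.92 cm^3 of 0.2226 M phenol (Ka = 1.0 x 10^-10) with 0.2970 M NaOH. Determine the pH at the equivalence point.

n(C6H5OH) = 0.2226 x 0.02792 = 0.006215 mol; V(NaOH) at equivalence = 0.006215/0.2970 = 0.02093 L.
At equivalence all the acid is converted to C6H5O-; total volume = 0.02792 + 0.02093 = 0.04885 L, so [C6H5O-] = 0.006215/0.04885 = 0.1272 M.
Kb = Kw/Ka = 1.0e-14 / 1.0 x 10^-10 = 0.000100.
[OH^-] = sqrt(Kb x [C6H5O-]) = sqrt(0.000100 x 0.1272) = 0.00357 M.
pOH = 2.45, so pH = 14.00 - 2.45 = 11.55.

11.55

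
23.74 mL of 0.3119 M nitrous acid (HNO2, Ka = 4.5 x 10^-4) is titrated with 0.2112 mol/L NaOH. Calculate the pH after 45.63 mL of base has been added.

n(acid) = 0.3119 x 0.02374 = 0.007405 mol; n(NaOH) added = 0.2112 x 0.04563 = 0.009637 mol.
Base is in excess by 0.009637 - 0.007405 = 0.002233 mol in a total volume of 0.06937 L.
[OH^-] = 0.002233/0.06937 = 0.03218 M, so pOH = 1.49 and pH = 14.00 - 1.49 = 12.51.

12.51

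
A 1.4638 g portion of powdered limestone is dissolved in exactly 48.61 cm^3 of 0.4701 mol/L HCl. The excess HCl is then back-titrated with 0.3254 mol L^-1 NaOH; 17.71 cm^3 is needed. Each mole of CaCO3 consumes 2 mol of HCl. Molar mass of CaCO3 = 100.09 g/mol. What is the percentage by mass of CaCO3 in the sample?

Total n(HCl) added = 0.4701 x 0.04861 = 0.02285 mol.
n(NaOH) used = 0.3254 x 0.01771 = 0.005763 mol, which equals the excess n(HCl).
So n(HCl) consumed by the sample = 0.02285 - 0.005763 = 0.01709 mol.
n(CaCO3) = 0.01709 / 2 = 0.008544 mol.
mass CaCO3 = 0.008544 x 100.09 = 0.8552 g, so %CaCO3 = 0.8552/1.4638 x 100 = 58.4%.

58.4%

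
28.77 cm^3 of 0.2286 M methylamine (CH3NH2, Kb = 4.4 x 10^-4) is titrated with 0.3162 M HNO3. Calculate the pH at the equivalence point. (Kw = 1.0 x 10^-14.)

5.76

n(CH3NH2) = 0.2286 x 0.02877 = 0.006577 mol; V(HNO3) at equivalence = 0.006577/0.3162 = 0.02080 L.
At equivalence the base is fully converted to CH3NH3+; total volume = 0.04957 L, so [CH3NH3+] = 0.006577/0.04957 = 0.1327 M.
Ka(CH3NH3+) = Kw/Kb = 1.0e-14 / 4.4 x 10^-4 = 2.27e-11.
[H^+] = sqrt(Ka x [CH3NH3+]) = sqrt(2.27e-11 x 0.1327) = 1.74e-6 M.
pH = -log(1.74e-6) = 5.76.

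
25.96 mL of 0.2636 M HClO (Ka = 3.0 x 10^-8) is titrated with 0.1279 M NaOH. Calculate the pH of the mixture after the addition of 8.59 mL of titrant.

6.80

Initial n(HClO) = 0.2636 x 0.02596 = 0.006843 mol.
n(NaOH) added = 0.1279 x 0.008590 = 0.001099 mol, converting that many moles of HClO to ClO-.
Remaining n(HClO) = 0.005744 mol; n(ClO-) = 0.001099 mol.
By Henderson-Hasselbalch, pH = pKa + log([A^-]/[HA]) = 7.52 + log(0.001099/0.005744) = 7.52 + (-0.72) = 6.80.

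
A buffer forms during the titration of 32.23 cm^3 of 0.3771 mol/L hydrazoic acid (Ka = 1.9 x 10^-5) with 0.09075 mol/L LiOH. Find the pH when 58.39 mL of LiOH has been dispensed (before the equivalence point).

Initial n(HN3) = 0.3771 x 0.03223 = 0.01215 mol.
n(LiOH) added = 0.09075 x 0.05839 = 0.005299 mol, converting that many moles of HN3 to N3-.
Remaining n(HN3) = 0.006855 mol; n(N3-) = 0.005299 mol.
By Henderson-Hasselbalch, pH = pKa + log([A^-]/[HA]) = 4.72 + log(0.005299/0.006855) = 4.72 + (-0.11) = 4.61.

4.61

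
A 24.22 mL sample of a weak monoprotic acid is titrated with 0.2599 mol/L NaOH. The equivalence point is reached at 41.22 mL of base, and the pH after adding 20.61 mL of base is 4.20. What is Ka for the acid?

20.61 mL is half of the equivalence volume, so this is the half-equivalence point where [HA] = [A^-].
At half-equivalence pH = pKa, so pKa = 4.20.
Ka = 10^(-4.20) = 6.3 x 10^-5.

6.3 x 10^-5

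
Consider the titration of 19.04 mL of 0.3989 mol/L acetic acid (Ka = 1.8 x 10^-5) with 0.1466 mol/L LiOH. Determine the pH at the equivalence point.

8.89

n(CH3COOH) = 0.3989 x 0.01904 = 0.007595 mol; V(LiOH) at equivalence = 0.007595/0.1466 = 0.05181 L.
At equivalence all the acid is converted to CH3COO-; total volume = 0.01904 + 0.05181 = 0.07085 L, so [CH3COO-] = 0.007595/0.07085 = 0.1072 M.
Kb = Kw/Ka = 1.0e-14 / 1.8 x 10^-5 = 5.56e-10.
[OH^-] = sqrt(Kb x [CH3COO-]) = sqrt(5.56e-10 x 0.1072) = 7.72e-6 M.
pOH = 5.11, so pH = 14.00 - 5.11 = 8.89.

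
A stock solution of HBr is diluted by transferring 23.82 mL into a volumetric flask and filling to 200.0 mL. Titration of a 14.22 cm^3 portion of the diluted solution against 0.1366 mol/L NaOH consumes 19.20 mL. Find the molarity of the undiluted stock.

n(NaOH) = 0.1366 x 0.01920 = 0.002623 mol.
n(HBr) in the aliquot = 0.002623 mol.
[diluted HBr] = 0.002623 / 0.01422 = 0.1844 M.
Dilution factor = 200.0/23.82 = 8.396, so [stock] = 0.1844 x 8.396 = 1.55 M.

1.55 M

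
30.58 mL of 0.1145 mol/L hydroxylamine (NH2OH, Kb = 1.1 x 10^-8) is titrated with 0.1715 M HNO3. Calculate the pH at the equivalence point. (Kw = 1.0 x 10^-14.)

3.60

n(NH2OH) = 0.1145 x 0.03058 = 0.003501 mol; V(HNO3) at equivalence = 0.003501/0.1715 = 0.02042 L.
At equivalence the base is fully converted to NH3OH+; total volume = 0.05100 L, so [NH3OH+] = 0.003501/0.05100 = 0.06866 M.
Ka(NH3OH+) = Kw/Kb = 1.0e-14 / 1.1 x 10^-8 = 9.09e-7.
[H^+] = sqrt(Ka x [NH3OH+]) = sqrt(9.09e-7 x 0.06866) = 0.000250 M.
pH = -log(0.000250) = 3.60.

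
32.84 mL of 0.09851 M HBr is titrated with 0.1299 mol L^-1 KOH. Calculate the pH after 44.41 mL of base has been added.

n(acid) = 0.09851 x 0.03284 = 0.003235 mol; n(KOH) added = 0.1299 x 0.04441 = 0.005769 mol.
Base is in excess by 0.005769 - 0.003235 = 0.002534 mol in a total volume of 0.07725 L.
[OH^-] = 0.002534/0.07725 = 0.03280 M, so pOH = 1.48 and pH = 14.00 - 1.48 = 12.52.

12.52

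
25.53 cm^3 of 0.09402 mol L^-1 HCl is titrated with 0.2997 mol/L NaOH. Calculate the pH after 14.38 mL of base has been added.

12.68

n(acid) = 0.09402 x 0.02553 = 0.002400 mol; n(NaOH) added = 0.2997 x 0.01438 = 0.004310 mol.
Base is in excess by 0.004310 - 0.002400 = 0.001909 mol in a total volume of 0.03991 L.
[OH^-] = 0.001909/0.03991 = 0.04784 M, so pOH = 1.32 and pH = 14.00 - 1.32 = 12.68.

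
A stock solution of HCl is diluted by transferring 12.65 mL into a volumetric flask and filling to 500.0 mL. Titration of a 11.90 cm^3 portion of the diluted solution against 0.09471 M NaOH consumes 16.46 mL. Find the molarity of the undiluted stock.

n(NaOH) = 0.09471 x 0.01646 = 0.001559 mol.
n(HCl) in the aliquot = 0.001559 mol.
[diluted HCl] = 0.001559 / 0.01190 = 0.1310 M.
Dilution factor = 500.0/12.65 = 39.53, so [stock] = 0.1310 x 39.53 = 5.18 M.

5.18 M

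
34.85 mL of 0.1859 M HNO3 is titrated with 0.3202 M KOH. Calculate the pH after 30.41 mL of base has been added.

n(acid) = 0.1859 x 0.03485 = 0.006479 mol; n(KOH) added = 0.3202 x 0.03041 = 0.009737 mol.
Base is in excess by 0.009737 - 0.006479 = 0.003259 mol in a total volume of 0.06526 L.
[OH^-] = 0.003259/0.06526 = 0.04993 M, so pOH = 1.30 and pH = 14.00 - 1.30 = 12.70.

12.70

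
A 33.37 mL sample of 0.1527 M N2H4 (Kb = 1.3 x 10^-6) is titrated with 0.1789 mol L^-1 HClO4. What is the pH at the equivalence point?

n(N2H4) = 0.1527 x 0.03337 = 0.005096 mol; V(HClO4) at equivalence = 0.005096/0.1789 = 0.02848 L.
At equivalence the base is fully converted to N2H5+; total volume = 0.06185 L, so [N2H5+] = 0.005096/0.06185 = 0.08238 M.
Ka(N2H5+) = Kw/Kb = 1.0e-14 / 1.3 x 10^-6 = 7.69e-9.
[H^+] = sqrt(Ka x [N2H5+]) = sqrt(7.69e-9 x 0.08238) = 2.52e-5 M.
pH = -log(2.52e-5) = 4.60.

4.60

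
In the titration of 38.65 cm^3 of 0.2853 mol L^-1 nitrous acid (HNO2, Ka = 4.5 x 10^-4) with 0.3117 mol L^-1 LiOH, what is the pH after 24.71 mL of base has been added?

Initial n(HNO2) = 0.2853 x 0.03865 = 0.01103 mol.
n(LiOH) added = 0.3117 x 0.02471 = 0.007702 mol, converting that many moles of HNO2 to NO2-.
Remaining n(HNO2) = 0.003325 mol; n(NO2-) = 0.007702 mol.
By Henderson-Hasselbalch, pH = pKa + log([A^-]/[HA]) = 3.35 + log(0.007702/0.003325) = 3.35 + (+0.36) = 3.71.

3.71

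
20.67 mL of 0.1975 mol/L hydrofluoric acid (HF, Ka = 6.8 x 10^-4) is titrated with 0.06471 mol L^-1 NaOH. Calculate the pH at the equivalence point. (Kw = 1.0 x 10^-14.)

7.93

n(HF) = 0.1975 x 0.02067 = 0.004082 mol; V(NaOH) at equivalence = 0.004082/0.06471 = 0.06309 L.
At equivalence all the acid is converted to F-; total volume = 0.02067 + 0.06309 = 0.08376 L, so [F-] = 0.004082/0.08376 = 0.04874 M.
Kb = Kw/Ka = 1.0e-14 / 6.8 x 10^-4 = 1.47e-11.
[OH^-] = sqrt(Kb x [F-]) = sqrt(1.47e-11 x 0.04874) = 8.47e-7 M.
pOH = 6.07, so pH = 14.00 - 6.07 = 7.93.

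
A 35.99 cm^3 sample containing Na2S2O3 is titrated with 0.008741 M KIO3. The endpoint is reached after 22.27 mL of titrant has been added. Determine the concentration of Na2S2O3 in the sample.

n(KIO3) = 0.008741 x 0.02227 = 0.0001947 mol.
From the balanced equation, 1 mol KIO3 reacts with 6 mol Na2S2O3, so n(Na2S2O3) = 0.0001947 x 6/1 = 0.001168 mol.
[Na2S2O3] = 0.001168 / 0.03599 L = 0.0325 M.

0.0325 M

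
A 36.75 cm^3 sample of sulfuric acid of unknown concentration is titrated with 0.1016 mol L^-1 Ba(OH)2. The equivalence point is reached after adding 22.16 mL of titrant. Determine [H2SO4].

n(Ba(OH)2) delivered = 0.1016 x 0.02216 = 0.002251 mol.
For a 1:1 reaction, n(H2SO4) = 0.002251 mol.
[H2SO4] = 0.002251 mol / 0.03675 L = 0.0613 M.

0.0613 M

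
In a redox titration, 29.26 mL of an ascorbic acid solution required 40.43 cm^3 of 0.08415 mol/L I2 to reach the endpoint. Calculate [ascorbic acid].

0.116 M

n(I2) = 0.08415 x 0.04043 = 0.003402 mol.
From the balanced equation, 1 mol I2 reacts with 1 mol ascorbic acid, so n(ascorbic acid) = 0.003402 x 1/1 = 0.003402 mol.
[ascorbic acid] = 0.003402 / 0.02926 L = 0.116 M.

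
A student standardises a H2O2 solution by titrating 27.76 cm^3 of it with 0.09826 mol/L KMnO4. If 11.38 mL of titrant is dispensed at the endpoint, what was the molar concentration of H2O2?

n(KMnO4) = 0.09826 x 0.01138 = 0.001118 mol.
From the balanced equation, 2 mol KMnO4 reacts with 5 mol H2O2, so n(H2O2) = 0.001118 x 5/2 = 0.002795 mol.
[H2O2] = 0.002795 / 0.02776 L = 0.101 M.

0.101 M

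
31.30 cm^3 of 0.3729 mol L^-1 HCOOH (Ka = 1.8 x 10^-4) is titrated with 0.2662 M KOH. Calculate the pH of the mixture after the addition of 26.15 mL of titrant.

3.91

Initial n(HCOOH) = 0.3729 x 0.03130 = 0.01167 mol.
n(KOH) added = 0.2662 x 0.02615 = 0.006961 mol, converting that many moles of HCOOH to HCOO-.
Remaining n(HCOOH) = 0.004711 mol; n(HCOO-) = 0.006961 mol.
By Henderson-Hasselbalch, pH = pKa + log([A^-]/[HA]) = 3.74 + log(0.006961/0.004711) = 3.74 + (+0.17) = 3.91.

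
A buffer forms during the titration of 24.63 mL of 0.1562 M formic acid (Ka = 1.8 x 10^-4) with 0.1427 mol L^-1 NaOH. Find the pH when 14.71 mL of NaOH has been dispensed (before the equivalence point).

Initial n(HCOOH) = 0.1562 x 0.02463 = 0.003847 mol.
n(NaOH) added = 0.1427 x 0.01471 = 0.002099 mol, converting that many moles of HCOOH to HCOO-.
Remaining n(HCOOH) = 0.001748 mol; n(HCOO-) = 0.002099 mol.
By Henderson-Hasselbalch, pH = pKa + log([A^-]/[HA]) = 3.74 + log(0.002099/0.001748) = 3.74 + (+0.08) = 3.82.

3.82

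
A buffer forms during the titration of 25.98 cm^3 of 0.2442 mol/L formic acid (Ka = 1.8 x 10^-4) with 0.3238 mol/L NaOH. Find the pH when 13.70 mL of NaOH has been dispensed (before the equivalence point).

Initial n(HCOOH) = 0.2442 x 0.02598 = 0.006344 mol.
n(NaOH) added = 0.3238 x 0.01370 = 0.004436 mol, converting that many moles of HCOOH to HCOO-.
Remaining n(HCOOH) = 0.001908 mol; n(HCOO-) = 0.004436 mol.
By Henderson-Hasselbalch, pH = pKa + log([A^-]/[HA]) = 3.74 + log(0.004436/0.001908) = 3.74 + (+0.37) = 4.11.

4.11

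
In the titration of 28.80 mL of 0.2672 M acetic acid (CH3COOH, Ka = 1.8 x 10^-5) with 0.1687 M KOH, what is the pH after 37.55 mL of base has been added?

Initial n(CH3COOH) = 0.2672 x 0.02880 = 0.007695 mol.
n(KOH) added = 0.1687 x 0.03755 = 0.006335 mol, converting that many moles of CH3COOH to CH3COO-.
Remaining n(CH3COOH) = 0.001361 mol; n(CH3COO-) = 0.006335 mol.
By Henderson-Hasselbalch, pH = pKa + log([A^-]/[HA]) = 4.74 + log(0.006335/0.001361) = 4.74 + (+0.67) = 5.41.

5.41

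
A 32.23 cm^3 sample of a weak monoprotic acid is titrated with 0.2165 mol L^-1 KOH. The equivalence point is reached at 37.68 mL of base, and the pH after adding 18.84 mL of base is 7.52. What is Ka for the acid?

18.84 mL is half of the equivalence volume, so this is the half-equivalence point where [HA] = [A^-].
At half-equivalence pH = pKa, so pKa = 7.52.
Ka = 10^(-7.52) = 3.0 x 10^-8.

3.0 x 10^-8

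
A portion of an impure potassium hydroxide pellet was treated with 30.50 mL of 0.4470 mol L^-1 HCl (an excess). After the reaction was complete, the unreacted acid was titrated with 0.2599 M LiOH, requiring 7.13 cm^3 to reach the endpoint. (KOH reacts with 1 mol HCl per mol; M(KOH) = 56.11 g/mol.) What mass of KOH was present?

Total n(HCl) added = 0.4470 x 0.03050 = 0.01363 mol.
n(LiOH) used = 0.2599 x 0.007130 = 0.001853 mol, which equals the excess n(HCl).
So n(HCl) consumed by the sample = 0.01363 - 0.001853 = 0.01178 mol.
n(KOH) = 0.01178 / 1 = 0.01178 mol.
mass = 0.01178 mol x 56.11 g/mol = 0.661 g.

0.661 g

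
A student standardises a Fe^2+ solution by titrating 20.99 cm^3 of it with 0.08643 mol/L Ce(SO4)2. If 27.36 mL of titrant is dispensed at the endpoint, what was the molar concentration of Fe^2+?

0.113 M

n(Ce(SO4)2) = 0.08643 x 0.02736 = 0.002365 mol.
From the balanced equation, 1 mol Ce(SO4)2 reacts with 1 mol Fe^2+, so n(Fe^2+) = 0.002365 x 1/1 = 0.002365 mol.
[Fe^2+] = 0.002365 / 0.02099 L = 0.113 M.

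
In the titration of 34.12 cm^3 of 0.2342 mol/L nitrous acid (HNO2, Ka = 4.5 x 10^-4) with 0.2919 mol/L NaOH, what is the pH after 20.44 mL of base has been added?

3.82

Initial n(HNO2) = 0.2342 x 0.03412 = 0.007991 mol.
n(NaOH) added = 0.2919 x 0.02044 = 0.005966 mol, converting that many moles of HNO2 to NO2-.
Remaining n(HNO2) = 0.002024 mol; n(NO2-) = 0.005966 mol.
By Henderson-Hasselbalch, pH = pKa + log([A^-]/[HA]) = 3.35 + log(0.005966/0.002024) = 3.35 + (+0.47) = 3.82.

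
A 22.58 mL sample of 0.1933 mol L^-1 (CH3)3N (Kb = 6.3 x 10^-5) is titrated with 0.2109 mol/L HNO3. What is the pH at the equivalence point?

n((CH3)3N) = 0.1933 x 0.02258 = 0.004365 mol; V(HNO3) at equivalence = 0.004365/0.2109 = 0.02070 L.
At equivalence the base is fully converted to (CH3)3NH+; total volume = 0.04328 L, so [(CH3)3NH+] = 0.004365/0.04328 = 0.1009 M.
Ka((CH3)3NH+) = Kw/Kb = 1.0e-14 / 6.3 x 10^-5 = 1.59e-10.
[H^+] = sqrt(Ka x [(CH3)3NH+]) = sqrt(1.59e-10 x 0.1009) = 4.00e-6 M.
pH = -log(4.00e-6) = 5.40.

5.40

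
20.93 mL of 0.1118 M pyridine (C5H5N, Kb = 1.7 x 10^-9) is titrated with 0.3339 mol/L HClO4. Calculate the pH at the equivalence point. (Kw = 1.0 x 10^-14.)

3.15

n(C5H5N) = 0.1118 x 0.02093 = 0.002340 mol; V(HClO4) at equivalence = 0.002340/0.3339 = 0.007008 L.
At equivalence the base is fully converted to C5H5NH+; total volume = 0.02794 L, so [C5H5NH+] = 0.002340/0.02794 = 0.08376 M.
Ka(C5H5NH+) = Kw/Kb = 1.0e-14 / 1.7 x 10^-9 = 5.88e-6.
[H^+] = sqrt(Ka x [C5H5NH+]) = sqrt(5.88e-6 x 0.08376) = 0.000702 M.
pH = -log(0.000702) = 3.15.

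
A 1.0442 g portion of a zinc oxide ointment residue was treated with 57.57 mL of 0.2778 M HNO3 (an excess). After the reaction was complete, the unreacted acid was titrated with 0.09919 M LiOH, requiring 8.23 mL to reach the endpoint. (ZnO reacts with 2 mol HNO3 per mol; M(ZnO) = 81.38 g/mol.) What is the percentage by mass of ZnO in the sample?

59.1%

Total n(HNO3) added = 0.2778 x 0.05757 = 0.01599 mol.
n(LiOH) used = 0.09919 x 0.008230 = 0.0008163 mol, which equals the excess n(HNO3).
So n(HNO3) consumed by the sample = 0.01599 - 0.0008163 = 0.01518 mol.
n(ZnO) = 0.01518 / 2 = 0.007588 mol.
mass ZnO = 0.007588 x 81.38 = 0.6175 g, so %ZnO = 0.6175/1.0442 x 100 = 59.1%.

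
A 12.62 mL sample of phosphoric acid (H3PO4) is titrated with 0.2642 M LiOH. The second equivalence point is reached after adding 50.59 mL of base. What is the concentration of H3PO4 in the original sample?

0.530 M

n(LiOH) = 0.2642 x 0.05059 = 0.01337 mol.
At the second equivalence point, 2 mol OH^- react per mol H3PO4, so n(H3PO4) = 0.01337 / 2 = 0.006683 mol.
[H3PO4] = 0.006683 / 0.01262 L = 0.530 M.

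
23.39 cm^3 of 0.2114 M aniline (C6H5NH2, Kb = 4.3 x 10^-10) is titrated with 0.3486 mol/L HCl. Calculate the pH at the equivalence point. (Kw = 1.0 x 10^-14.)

n(C6H5NH2) = 0.2114 x 0.02339 = 0.004945 mol; V(HCl) at equivalence = 0.004945/0.3486 = 0.01418 L.
At equivalence the base is fully converted to C6H5NH3+; total volume = 0.03757 L, so [C6H5NH3+] = 0.004945/0.03757 = 0.1316 M.
Ka(C6H5NH3+) = Kw/Kb = 1.0e-14 / 4.3 x 10^-10 = 2.33e-5.
[H^+] = sqrt(Ka x [C6H5NH3+]) = sqrt(2.33e-5 x 0.1316) = 0.00175 M.
pH = -log(0.00175) = 2.76.

2.76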